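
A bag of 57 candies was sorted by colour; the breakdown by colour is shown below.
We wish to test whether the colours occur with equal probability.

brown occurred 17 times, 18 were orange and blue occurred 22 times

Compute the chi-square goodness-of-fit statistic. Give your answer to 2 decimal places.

0.74

Expected count for each of the 3 categories: 57/3 = 19.
χ² = (17−19)²/19 + (18−19)²/19 + (22−19)²/19
   = 0.211 + 0.053 + 0.474
Sum = 0.74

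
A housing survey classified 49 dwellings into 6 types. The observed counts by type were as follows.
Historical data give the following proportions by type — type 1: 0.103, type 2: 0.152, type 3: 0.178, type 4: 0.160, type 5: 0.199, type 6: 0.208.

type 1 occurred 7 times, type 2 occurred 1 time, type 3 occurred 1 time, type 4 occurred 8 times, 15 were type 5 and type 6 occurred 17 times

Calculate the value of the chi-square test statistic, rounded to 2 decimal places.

Expected counts E_i = n·p_i: 49×0.103 = 5.047, 49×0.152 = 7.448, 49×0.178 = 8.722, 49×0.160 = 7.84, 49×0.199 = 9.751, 49×0.208 = 10.192.
χ² = (7−5.047)²/5.047 + (1−7.448)²/7.448 + (1−8.722)²/8.722 + (8−7.84)²/7.84 + (15−9.751)²/9.751 + (17−10.192)²/10.192
   = 0.756 + 5.582 + 6.837 + 0.003 + 2.826 + 4.548
Sum = 20.55

20.55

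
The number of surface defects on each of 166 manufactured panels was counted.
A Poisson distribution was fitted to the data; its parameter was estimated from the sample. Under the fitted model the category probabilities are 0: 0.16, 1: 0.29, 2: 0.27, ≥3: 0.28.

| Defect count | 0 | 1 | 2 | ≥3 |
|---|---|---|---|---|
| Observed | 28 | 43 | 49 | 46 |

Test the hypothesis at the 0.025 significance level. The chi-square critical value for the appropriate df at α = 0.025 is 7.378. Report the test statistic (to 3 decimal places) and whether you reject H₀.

1.022; do not reject

Expected counts E_i = n·p_i: 166×0.16 = 26.56, 166×0.29 = 48.14, 166×0.27 = 44.82, 166×0.28 = 46.48.
cat         O        E   (O−E)²/E
0          28    26.56     0.0781
1          43    48.14     0.5488
2          49    44.82     0.3898
≥3         46    46.48     0.0050
Sum = 1.022
df = 2. Since 1.022 < 7.378, we do not reject H₀.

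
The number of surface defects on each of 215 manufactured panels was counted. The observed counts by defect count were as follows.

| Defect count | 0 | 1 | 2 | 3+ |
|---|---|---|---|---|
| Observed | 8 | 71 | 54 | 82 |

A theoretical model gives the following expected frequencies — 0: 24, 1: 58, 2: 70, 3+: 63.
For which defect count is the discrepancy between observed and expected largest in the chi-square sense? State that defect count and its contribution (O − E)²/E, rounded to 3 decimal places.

0, 10.667

χ² = (8−24)²/24 + (71−58)²/58 + (54−70)²/70 + (82−63)²/63
   = 10.6667 + 2.9138 + 3.6571 + 5.7302
The largest term is for 0: 10.667.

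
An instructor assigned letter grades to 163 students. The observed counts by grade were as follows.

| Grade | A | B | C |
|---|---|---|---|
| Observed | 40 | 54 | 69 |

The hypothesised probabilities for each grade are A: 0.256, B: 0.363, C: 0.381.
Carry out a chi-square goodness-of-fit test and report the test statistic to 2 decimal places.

Expected counts E_i = n·p_i: 163×0.256 = 41.728, 163×0.363 = 59.169, 163×0.381 = 62.103.
χ² = (40−41.728)²/41.728 + (54−59.169)²/59.169 + (69−62.103)²/62.103
   = 0.072 + 0.452 + 0.766
Sum = 1.29

1.29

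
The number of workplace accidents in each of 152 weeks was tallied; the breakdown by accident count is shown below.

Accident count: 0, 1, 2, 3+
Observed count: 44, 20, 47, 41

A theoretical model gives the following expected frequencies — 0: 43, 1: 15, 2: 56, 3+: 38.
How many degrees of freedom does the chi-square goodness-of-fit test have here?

There are k = 4 categories and no parameters were estimated from the data, so df = 4 − 1 = 3.

3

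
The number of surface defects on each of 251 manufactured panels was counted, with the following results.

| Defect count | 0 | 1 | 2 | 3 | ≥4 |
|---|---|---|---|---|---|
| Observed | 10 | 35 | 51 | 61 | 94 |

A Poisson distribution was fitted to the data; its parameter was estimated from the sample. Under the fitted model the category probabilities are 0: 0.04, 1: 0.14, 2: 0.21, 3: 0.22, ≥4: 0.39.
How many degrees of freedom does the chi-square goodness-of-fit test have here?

3

There are k = 5 categories and 1 parameter estimated from the data, so df = 5 − 1 − 1 = 3.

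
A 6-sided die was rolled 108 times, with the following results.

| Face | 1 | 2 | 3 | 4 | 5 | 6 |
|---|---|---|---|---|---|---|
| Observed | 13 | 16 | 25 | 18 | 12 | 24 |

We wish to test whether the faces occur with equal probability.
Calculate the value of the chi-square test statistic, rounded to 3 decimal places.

8.333

Expected count for each of the 6 categories: 108/6 = 18.
cat         O        E   (O−E)²/E
1          13       18     1.3889
2          16       18     0.2222
3          25       18     2.7222
4          18       18     0.0000
5          12       18     2.0000
6          24       18     2.0000
Sum = 8.333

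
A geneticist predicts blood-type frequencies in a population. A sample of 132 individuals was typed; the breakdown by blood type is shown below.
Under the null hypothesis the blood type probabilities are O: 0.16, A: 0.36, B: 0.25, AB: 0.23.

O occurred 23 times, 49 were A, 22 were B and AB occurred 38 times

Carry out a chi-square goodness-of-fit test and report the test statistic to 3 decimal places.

Expected counts E_i = n·p_i: 132×0.16 = 21.12, 132×0.36 = 47.52, 132×0.25 = 33, 132×0.23 = 30.36.
χ² = (23−21.12)²/21.12 + (49−47.52)²/47.52 + (22−33)²/33 + (38−30.36)²/30.36
   = 0.1673 + 0.0461 + 3.6667 + 1.9226
Sum = 5.803

5.803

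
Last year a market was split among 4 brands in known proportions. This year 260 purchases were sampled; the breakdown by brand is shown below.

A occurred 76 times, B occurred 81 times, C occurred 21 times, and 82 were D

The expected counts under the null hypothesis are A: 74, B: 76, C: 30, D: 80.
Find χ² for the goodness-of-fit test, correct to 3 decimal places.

cat         O        E   (O−E)²/E
A          76       74     0.0541
B          81       76     0.3289
C          21       30     2.7000
D          82       80     0.0500
Sum = 3.133

3.133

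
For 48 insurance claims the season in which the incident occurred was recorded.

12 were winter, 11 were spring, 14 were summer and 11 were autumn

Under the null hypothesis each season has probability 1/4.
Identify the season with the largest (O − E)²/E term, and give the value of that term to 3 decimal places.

Expected count for each of the 4 categories: 48/4 = 12.
winter: (12 − 12)²/12 = 0/12 = 0.0000
spring: (11 − 12)²/12 = 1/12 = 0.0833
summer: (14 − 12)²/12 = 4/12 = 0.3333
autumn: (11 − 12)²/12 = 1/12 = 0.0833
The largest term is for summer: 0.333.

summer, 0.333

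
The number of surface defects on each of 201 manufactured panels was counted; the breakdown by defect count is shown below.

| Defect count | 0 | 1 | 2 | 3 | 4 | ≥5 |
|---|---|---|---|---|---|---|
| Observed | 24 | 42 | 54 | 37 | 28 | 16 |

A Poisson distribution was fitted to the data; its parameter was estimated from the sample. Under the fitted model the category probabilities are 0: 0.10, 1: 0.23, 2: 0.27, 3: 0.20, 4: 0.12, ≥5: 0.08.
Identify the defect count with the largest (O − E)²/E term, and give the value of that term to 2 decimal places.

Expected counts E_i = n·p_i: 201×0.10 = 20.1, 201×0.23 = 46.23, 201×0.27 = 54.27, 201×0.20 = 40.2, 201×0.12 = 24.12, 201×0.08 = 16.08.
0: (24 − 20.1)²/20.1 = 15.21/20.1 = 0.757
1: (42 − 46.23)²/46.23 = 17.8929/46.23 = 0.387
2: (54 − 54.27)²/54.27 = 0.0729/54.27 = 0.001
3: (37 − 40.2)²/40.2 = 10.24/40.2 = 0.255
4: (28 − 24.12)²/24.12 = 15.0544/24.12 = 0.624
≥5: (16 − 16.08)²/16.08 = 0.0064/16.08 = 0.000
The largest term is for 0: 0.76.

0, 0.76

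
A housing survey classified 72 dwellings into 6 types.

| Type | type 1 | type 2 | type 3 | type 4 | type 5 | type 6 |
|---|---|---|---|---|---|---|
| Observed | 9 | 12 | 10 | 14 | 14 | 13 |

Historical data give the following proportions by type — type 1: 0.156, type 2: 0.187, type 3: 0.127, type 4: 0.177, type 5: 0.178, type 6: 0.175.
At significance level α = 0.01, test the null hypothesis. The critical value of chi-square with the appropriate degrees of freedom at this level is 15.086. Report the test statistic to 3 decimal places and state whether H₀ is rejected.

0.929; do not reject

Expected counts E_i = n·p_i: 72×0.156 = 11.232, 72×0.187 = 13.464, 72×0.127 = 9.144, 72×0.177 = 12.744, 72×0.178 = 12.816, 72×0.175 = 12.6.
cat         O        E   (O−E)²/E
type 1      9   11.232     0.4435
type 2     12   13.464     0.1592
type 3     10    9.144     0.0801
type 4     14   12.744     0.1238
type 5     14   12.816     0.1094
type 6     13     12.6     0.0127
Sum = 0.929
df = 5. Since 0.929 < 15.086, we do not reject H₀.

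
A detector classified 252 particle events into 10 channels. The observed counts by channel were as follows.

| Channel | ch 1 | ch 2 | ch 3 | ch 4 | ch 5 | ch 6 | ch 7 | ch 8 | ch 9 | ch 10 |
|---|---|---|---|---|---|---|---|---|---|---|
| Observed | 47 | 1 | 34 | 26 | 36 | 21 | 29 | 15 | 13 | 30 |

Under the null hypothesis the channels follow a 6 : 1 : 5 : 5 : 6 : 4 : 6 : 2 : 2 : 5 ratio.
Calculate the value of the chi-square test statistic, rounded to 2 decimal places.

11.16

Ratio total = 42. Expected counts: 252×6/42 = 36, 252×1/42 = 6, 252×5/42 = 30, 252×5/42 = 30, 252×6/42 = 36, 252×4/42 = 24, 252×6/42 = 36, 252×2/42 = 12, 252×2/42 = 12, 252×5/42 = 30.
ch 1: (47 − 36)²/36 = 121/36 = 3.361
ch 2: (1 − 6)²/6 = 25/6 = 4.167
ch 3: (34 − 30)²/30 = 16/30 = 0.533
ch 4: (26 − 30)²/30 = 16/30 = 0.533
ch 5: (36 − 36)²/36 = 0/36 = 0.000
ch 6: (21 − 24)²/24 = 9/24 = 0.375
ch 7: (29 − 36)²/36 = 49/36 = 1.361
ch 8: (15 − 12)²/12 = 9/12 = 0.750
ch 9: (13 − 12)²/12 = 1/12 = 0.083
ch 10: (30 − 30)²/30 = 0/30 = 0.000
Sum = 11.16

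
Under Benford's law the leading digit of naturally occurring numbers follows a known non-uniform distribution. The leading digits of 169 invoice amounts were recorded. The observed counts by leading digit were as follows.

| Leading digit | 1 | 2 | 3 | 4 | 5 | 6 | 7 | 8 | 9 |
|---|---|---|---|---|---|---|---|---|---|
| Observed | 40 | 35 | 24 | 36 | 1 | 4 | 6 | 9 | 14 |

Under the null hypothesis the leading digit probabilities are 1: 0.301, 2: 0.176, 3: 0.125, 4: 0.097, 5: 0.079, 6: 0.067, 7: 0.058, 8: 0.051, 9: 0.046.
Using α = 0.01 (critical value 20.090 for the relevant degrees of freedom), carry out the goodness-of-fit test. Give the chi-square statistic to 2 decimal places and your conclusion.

49.73; reject

Expected counts E_i = n·p_i: 169×0.301 = 50.869, 169×0.176 = 29.744, 169×0.125 = 21.125, 169×0.097 = 16.393, 169×0.079 = 13.351, 169×0.067 = 11.323, 169×0.058 = 9.802, 169×0.051 = 8.619, 169×0.046 = 7.774.
1: (40 − 50.869)²/50.869 = 118.135161/50.869 = 2.322
2: (35 − 29.744)²/29.744 = 27.625536/29.744 = 0.929
3: (24 − 21.125)²/21.125 = 8.265625/21.125 = 0.391
4: (36 − 16.393)²/16.393 = 384.434449/16.393 = 23.451
5: (1 − 13.351)²/13.351 = 152.547201/13.351 = 11.426
6: (4 − 11.323)²/11.323 = 53.626329/11.323 = 4.736
7: (6 − 9.802)²/9.802 = 14.455204/9.802 = 1.475
8: (9 − 8.619)²/8.619 = 0.145161/8.619 = 0.017
9: (14 − 7.774)²/7.774 = 38.763076/7.774 = 4.986
Sum = 49.73
df = 8. Since 49.73 > 20.090, we reject H₀.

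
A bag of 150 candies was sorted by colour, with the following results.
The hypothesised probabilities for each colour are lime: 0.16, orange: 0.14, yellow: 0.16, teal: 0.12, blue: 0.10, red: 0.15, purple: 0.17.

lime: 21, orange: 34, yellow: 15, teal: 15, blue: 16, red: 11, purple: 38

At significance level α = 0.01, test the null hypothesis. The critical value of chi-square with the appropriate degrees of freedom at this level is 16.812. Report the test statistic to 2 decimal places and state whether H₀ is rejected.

Expected counts E_i = n·p_i: 150×0.16 = 24, 150×0.14 = 21, 150×0.16 = 24, 150×0.12 = 18, 150×0.10 = 15, 150×0.15 = 22.5, 150×0.17 = 25.5.
χ² = (21−24)²/24 + (34−21)²/21 + (15−24)²/24 + (15−18)²/18 + (16−15)²/15 + (11−22.5)²/22.5 + (38−25.5)²/25.5
   = 0.375 + 8.048 + 3.375 + 0.500 + 0.067 + 5.878 + 6.127
Sum = 24.37
df = 6. Since 24.37 > 16.812, we reject H₀.

24.37; reject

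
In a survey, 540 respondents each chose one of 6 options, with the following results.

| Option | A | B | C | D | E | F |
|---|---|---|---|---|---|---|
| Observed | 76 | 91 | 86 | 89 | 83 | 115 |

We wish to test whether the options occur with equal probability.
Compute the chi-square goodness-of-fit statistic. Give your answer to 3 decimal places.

9.867

Under H₀ each category has probability 1/6, so each expected count is 540/6 = 90.
A: (76 − 90)²/90 = 196/90 = 2.1778
B: (91 − 90)²/90 = 1/90 = 0.0111
C: (86 − 90)²/90 = 16/90 = 0.1778
D: (89 − 90)²/90 = 1/90 = 0.0111
E: (83 − 90)²/90 = 49/90 = 0.5444
F: (115 − 90)²/90 = 625/90 = 6.9444
Sum = 9.867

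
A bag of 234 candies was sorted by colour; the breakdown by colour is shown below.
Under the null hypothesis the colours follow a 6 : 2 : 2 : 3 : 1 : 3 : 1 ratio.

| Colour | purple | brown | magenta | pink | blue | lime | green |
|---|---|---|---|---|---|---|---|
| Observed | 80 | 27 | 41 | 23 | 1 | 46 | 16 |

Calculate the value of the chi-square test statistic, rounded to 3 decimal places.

Ratio total = 18. Expected counts: 234×6/18 = 78, 234×2/18 = 26, 234×2/18 = 26, 234×3/18 = 39, 234×1/18 = 13, 234×3/18 = 39, 234×1/18 = 13.
cat          O        E   (O−E)²/E
purple      80       78     0.0513
brown       27       26     0.0385
magenta     41       26     8.6538
pink        23       39     6.5641
blue         1       13    11.0769
lime        46       39     1.2564
green       16       13     0.6923
Sum = 28.333

28.333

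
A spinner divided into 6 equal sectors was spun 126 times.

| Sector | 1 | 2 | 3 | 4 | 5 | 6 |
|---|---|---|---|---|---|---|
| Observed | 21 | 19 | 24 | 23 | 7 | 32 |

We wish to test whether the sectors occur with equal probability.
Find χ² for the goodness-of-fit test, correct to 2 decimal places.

Expected count for each of the 6 categories: 126/6 = 21.
cat         O        E   (O−E)²/E
1          21       21      0.000
2          19       21      0.190
3          24       21      0.429
4          23       21      0.190
5           7       21      9.333
6          32       21      5.762
Sum = 15.90

15.90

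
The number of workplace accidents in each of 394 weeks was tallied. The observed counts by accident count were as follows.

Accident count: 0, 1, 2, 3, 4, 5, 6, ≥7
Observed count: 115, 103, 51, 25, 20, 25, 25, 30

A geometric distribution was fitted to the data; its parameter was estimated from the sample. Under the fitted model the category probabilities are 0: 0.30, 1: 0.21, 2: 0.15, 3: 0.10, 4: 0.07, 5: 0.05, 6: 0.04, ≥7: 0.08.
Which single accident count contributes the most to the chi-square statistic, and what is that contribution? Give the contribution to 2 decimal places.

Expected counts E_i = n·p_i: 394×0.30 = 118.2, 394×0.21 = 82.74, 394×0.15 = 59.1, 394×0.10 = 39.4, 394×0.07 = 27.58, 394×0.05 = 19.7, 394×0.04 = 15.76, 394×0.08 = 31.52.
cat         O        E   (O−E)²/E
0         115    118.2      0.087
1         103    82.74      4.961
2          51     59.1      1.110
3          25     39.4      5.263
4          20    27.58      2.083
5          25     19.7      1.426
6          25    15.76      5.417
≥7         30    31.52      0.073
The largest term is for 6: 5.42.

6, 5.42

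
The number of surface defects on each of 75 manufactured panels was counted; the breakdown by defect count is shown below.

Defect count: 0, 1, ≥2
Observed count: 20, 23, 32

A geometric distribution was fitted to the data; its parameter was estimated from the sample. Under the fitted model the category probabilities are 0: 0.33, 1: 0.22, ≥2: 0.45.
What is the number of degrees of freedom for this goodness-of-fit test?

1

There are k = 3 categories and 1 parameter estimated from the data, so df = 3 − 1 − 1 = 1.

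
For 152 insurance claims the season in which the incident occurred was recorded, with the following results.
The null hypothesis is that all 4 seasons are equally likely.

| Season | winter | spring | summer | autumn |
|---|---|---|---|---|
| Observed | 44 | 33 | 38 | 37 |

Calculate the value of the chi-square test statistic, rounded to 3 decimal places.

Under H₀ each category has probability 1/4, so each expected count is 152/4 = 38.
winter: (44 − 38)²/38 = 36/38 = 0.9474
spring: (33 − 38)²/38 = 25/38 = 0.6579
summer: (38 − 38)²/38 = 0/38 = 0.0000
autumn: (37 − 38)²/38 = 1/38 = 0.0263
Sum = 1.632

1.632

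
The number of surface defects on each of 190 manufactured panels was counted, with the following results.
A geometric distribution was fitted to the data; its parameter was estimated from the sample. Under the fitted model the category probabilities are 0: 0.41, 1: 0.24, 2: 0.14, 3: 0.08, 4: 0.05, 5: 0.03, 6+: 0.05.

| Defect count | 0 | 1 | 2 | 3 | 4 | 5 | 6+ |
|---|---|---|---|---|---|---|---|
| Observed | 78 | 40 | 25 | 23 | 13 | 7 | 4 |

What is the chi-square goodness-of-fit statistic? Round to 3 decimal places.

9.557

Expected counts E_i = n·p_i: 190×0.41 = 77.9, 190×0.24 = 45.6, 190×0.14 = 26.6, 190×0.08 = 15.2, 190×0.05 = 9.5, 190×0.03 = 5.7, 190×0.05 = 9.5.
χ² = (78−77.9)²/77.9 + (40−45.6)²/45.6 + (25−26.6)²/26.6 + (23−15.2)²/15.2 + (13−9.5)²/9.5 + (7−5.7)²/5.7 + (4−9.5)²/9.5
   = 0.0001 + 0.6877 + 0.0962 + 4.0026 + 1.2895 + 0.2965 + 3.1842
Sum = 9.557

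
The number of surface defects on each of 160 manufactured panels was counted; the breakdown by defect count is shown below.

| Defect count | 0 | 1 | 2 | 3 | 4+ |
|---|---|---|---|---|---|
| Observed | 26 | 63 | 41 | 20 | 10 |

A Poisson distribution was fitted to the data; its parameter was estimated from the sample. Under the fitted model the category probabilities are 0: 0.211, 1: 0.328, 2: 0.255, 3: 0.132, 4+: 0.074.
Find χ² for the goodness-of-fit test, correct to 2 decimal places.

4.24

Expected counts E_i = n·p_i: 160×0.211 = 33.76, 160×0.328 = 52.48, 160×0.255 = 40.8, 160×0.132 = 21.12, 160×0.074 = 11.84.
cat         O        E   (O−E)²/E
0          26    33.76      1.784
1          63    52.48      2.109
2          41     40.8      0.001
3          20    21.12      0.059
4+         10    11.84      0.286
Sum = 4.24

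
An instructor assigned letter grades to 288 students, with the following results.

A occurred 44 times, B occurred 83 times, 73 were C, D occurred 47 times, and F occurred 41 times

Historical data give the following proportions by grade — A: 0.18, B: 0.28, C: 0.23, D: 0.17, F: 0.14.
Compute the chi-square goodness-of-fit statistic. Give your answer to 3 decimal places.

2.035

Expected counts E_i = n·p_i: 288×0.18 = 51.84, 288×0.28 = 80.64, 288×0.23 = 66.24, 288×0.17 = 48.96, 288×0.14 = 40.32.
A: (44 − 51.84)²/51.84 = 61.4656/51.84 = 1.1857
B: (83 − 80.64)²/80.64 = 5.5696/80.64 = 0.0691
C: (73 − 66.24)²/66.24 = 45.6976/66.24 = 0.6899
D: (47 − 48.96)²/48.96 = 3.8416/48.96 = 0.0785
F: (41 − 40.32)²/40.32 = 0.4624/40.32 = 0.0115
Sum = 2.035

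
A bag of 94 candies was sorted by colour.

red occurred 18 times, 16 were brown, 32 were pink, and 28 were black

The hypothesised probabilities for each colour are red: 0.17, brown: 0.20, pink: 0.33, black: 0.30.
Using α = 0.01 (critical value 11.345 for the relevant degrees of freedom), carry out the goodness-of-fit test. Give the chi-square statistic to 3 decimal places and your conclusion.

Expected counts E_i = n·p_i: 94×0.17 = 15.98, 94×0.20 = 18.8, 94×0.33 = 31.02, 94×0.30 = 28.2.
cat         O        E   (O−E)²/E
red        18    15.98     0.2553
brown      16     18.8     0.4170
pink       32    31.02     0.0310
black      28     28.2     0.0014
Sum = 0.705
df = 3. Since 0.705 < 11.345, we do not reject H₀.

0.705; do not reject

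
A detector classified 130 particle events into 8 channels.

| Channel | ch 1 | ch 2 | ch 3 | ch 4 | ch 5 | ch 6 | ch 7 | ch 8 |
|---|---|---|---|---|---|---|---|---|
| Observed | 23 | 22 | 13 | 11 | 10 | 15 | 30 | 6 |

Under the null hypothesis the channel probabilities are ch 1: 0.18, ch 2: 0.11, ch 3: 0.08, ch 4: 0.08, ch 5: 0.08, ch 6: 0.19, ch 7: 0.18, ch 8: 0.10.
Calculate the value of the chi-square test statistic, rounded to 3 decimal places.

Expected counts E_i = n·p_i: 130×0.18 = 23.4, 130×0.11 = 14.3, 130×0.08 = 10.4, 130×0.08 = 10.4, 130×0.08 = 10.4, 130×0.19 = 24.7, 130×0.18 = 23.4, 130×0.10 = 13.
χ² = (23−23.4)²/23.4 + (22−14.3)²/14.3 + (13−10.4)²/10.4 + (11−10.4)²/10.4 + (10−10.4)²/10.4 + (15−24.7)²/24.7 + (30−23.4)²/23.4 + (6−13)²/13
   = 0.0068 + 4.1462 + 0.6500 + 0.0346 + 0.0154 + 3.8093 + 1.8615 + 3.7692
Sum = 14.293

14.293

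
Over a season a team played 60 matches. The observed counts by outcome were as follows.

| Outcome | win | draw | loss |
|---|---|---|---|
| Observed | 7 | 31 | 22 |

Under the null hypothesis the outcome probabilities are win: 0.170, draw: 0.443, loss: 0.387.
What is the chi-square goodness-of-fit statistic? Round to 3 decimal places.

Expected counts E_i = n·p_i: 60×0.170 = 10.2, 60×0.443 = 26.58, 60×0.387 = 23.22.
cat         O        E   (O−E)²/E
win         7     10.2     1.0039
draw       31    26.58     0.7350
loss       22    23.22     0.0641
Sum = 1.803

1.803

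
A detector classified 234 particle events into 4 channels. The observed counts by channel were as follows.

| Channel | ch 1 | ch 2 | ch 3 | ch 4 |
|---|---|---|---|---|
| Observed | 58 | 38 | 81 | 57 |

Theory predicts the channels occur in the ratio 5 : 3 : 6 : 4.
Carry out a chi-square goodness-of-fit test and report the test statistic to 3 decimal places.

Ratio total = 18. Expected counts: 234×5/18 = 65, 234×3/18 = 39, 234×6/18 = 78, 234×4/18 = 52.
cat         O        E   (O−E)²/E
ch 1       58       65     0.7538
ch 2       38       39     0.0256
ch 3       81       78     0.1154
ch 4       57       52     0.4808
Sum = 1.376

1.376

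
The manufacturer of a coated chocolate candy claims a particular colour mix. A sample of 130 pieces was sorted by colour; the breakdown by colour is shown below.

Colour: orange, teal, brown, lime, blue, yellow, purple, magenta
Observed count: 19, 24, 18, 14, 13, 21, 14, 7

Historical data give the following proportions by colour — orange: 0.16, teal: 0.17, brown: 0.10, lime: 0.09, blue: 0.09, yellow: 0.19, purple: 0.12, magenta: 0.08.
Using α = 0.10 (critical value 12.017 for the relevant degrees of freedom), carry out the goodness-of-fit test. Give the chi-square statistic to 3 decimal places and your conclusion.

4.669; do not reject

Expected counts E_i = n·p_i: 130×0.16 = 20.8, 130×0.17 = 22.1, 130×0.10 = 13, 130×0.09 = 11.7, 130×0.09 = 11.7, 130×0.19 = 24.7, 130×0.12 = 15.6, 130×0.08 = 10.4.
χ² = (19−20.8)²/20.8 + (24−22.1)²/22.1 + (18−13)²/13 + (14−11.7)²/11.7 + (13−11.7)²/11.7 + (21−24.7)²/24.7 + (14−15.6)²/15.6 + (7−10.4)²/10.4
   = 0.1558 + 0.1633 + 1.9231 + 0.4521 + 0.1444 + 0.5543 + 0.1641 + 1.1115
Sum = 4.669
df = 7. Since 4.669 < 12.017, we do not reject H₀.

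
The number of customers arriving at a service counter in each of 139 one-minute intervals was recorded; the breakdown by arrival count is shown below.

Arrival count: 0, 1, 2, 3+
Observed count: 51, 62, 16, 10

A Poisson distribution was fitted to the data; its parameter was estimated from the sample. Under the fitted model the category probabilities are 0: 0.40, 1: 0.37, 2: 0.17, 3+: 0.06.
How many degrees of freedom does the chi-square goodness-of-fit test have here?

There are k = 4 categories and 1 parameter estimated from the data, so df = 4 − 1 − 1 = 2.

2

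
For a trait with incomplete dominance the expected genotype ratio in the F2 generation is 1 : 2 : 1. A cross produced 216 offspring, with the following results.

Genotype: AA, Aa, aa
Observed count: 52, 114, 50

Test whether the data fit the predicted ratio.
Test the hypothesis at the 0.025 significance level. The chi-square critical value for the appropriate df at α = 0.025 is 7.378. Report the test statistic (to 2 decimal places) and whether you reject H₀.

Ratio total = 4. Expected counts: 216×1/4 = 54, 216×2/4 = 108, 216×1/4 = 54.
AA: (52 − 54)²/54 = 4/54 = 0.074
Aa: (114 − 108)²/108 = 36/108 = 0.333
aa: (50 − 54)²/54 = 16/54 = 0.296
Sum = 0.70
df = 2. Since 0.70 < 7.378, we do not reject H₀.

0.70; do not reject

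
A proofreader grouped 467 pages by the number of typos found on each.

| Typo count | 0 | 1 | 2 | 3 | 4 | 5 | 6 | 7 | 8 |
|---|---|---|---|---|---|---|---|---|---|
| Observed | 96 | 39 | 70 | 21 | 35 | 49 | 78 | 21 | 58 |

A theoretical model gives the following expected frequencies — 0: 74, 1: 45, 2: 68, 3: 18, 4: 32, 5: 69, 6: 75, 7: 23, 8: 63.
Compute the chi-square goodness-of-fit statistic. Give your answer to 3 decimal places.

14.668

0: (96 − 74)²/74 = 484/74 = 6.5405
1: (39 − 45)²/45 = 36/45 = 0.8000
2: (70 − 68)²/68 = 4/68 = 0.0588
3: (21 − 18)²/18 = 9/18 = 0.5000
4: (35 − 32)²/32 = 9/32 = 0.2813
5: (49 − 69)²/69 = 400/69 = 5.7971
6: (78 − 75)²/75 = 9/75 = 0.1200
7: (21 − 23)²/23 = 4/23 = 0.1739
8: (58 − 63)²/63 = 25/63 = 0.3968
Sum = 14.668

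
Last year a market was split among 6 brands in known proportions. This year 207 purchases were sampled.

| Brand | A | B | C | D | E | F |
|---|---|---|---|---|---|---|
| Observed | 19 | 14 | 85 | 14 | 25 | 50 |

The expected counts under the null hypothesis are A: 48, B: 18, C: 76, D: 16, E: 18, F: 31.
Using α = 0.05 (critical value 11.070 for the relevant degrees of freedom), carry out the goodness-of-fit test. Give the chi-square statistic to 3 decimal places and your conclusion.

34.093; reject

cat         O        E   (O−E)²/E
A          19       48    17.5208
B          14       18     0.8889
C          85       76     1.0658
D          14       16     0.2500
E          25       18     2.7222
F          50       31    11.6452
Sum = 34.093
df = 5. Since 34.093 > 11.070, we reject H₀.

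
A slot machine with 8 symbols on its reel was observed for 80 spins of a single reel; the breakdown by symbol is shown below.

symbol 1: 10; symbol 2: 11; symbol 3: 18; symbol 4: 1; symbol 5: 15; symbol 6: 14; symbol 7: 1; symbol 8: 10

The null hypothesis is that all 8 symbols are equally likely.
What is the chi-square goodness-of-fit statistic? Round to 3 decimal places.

Expected count for each of the 8 categories: 80/8 = 10.
cat           O        E   (O−E)²/E
symbol 1     10       10     0.0000
symbol 2     11       10     0.1000
symbol 3     18       10     6.4000
symbol 4      1       10     8.1000
symbol 5     15       10     2.5000
symbol 6     14       10     1.6000
symbol 7      1       10     8.1000
symbol 8     10       10     0.0000
Sum = 26.800

26.800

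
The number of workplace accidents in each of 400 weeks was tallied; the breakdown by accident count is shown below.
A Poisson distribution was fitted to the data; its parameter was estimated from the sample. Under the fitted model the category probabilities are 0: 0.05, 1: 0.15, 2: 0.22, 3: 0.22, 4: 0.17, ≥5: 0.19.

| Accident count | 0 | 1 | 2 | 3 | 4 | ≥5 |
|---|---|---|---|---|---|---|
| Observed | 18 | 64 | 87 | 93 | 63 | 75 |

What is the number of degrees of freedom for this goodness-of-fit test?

4

There are k = 6 categories and 1 parameter estimated from the data, so df = 6 − 1 − 1 = 4.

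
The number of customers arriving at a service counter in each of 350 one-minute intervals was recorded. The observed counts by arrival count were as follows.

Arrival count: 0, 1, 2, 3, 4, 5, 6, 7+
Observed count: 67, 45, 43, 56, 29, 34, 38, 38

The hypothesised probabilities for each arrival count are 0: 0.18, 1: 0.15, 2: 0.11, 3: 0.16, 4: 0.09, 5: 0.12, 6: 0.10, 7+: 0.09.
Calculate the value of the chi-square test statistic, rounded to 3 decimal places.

Expected counts E_i = n·p_i: 350×0.18 = 63, 350×0.15 = 52.5, 350×0.11 = 38.5, 350×0.16 = 56, 350×0.09 = 31.5, 350×0.12 = 42, 350×0.10 = 35, 350×0.09 = 31.5.
χ² = (67−63)²/63 + (45−52.5)²/52.5 + (43−38.5)²/38.5 + (56−56)²/56 + (29−31.5)²/31.5 + (34−42)²/42 + (38−35)²/35 + (38−31.5)²/31.5
   = 0.2540 + 1.0714 + 0.5260 + 0.0000 + 0.1984 + 1.5238 + 0.2571 + 1.3413
Sum = 5.172

5.172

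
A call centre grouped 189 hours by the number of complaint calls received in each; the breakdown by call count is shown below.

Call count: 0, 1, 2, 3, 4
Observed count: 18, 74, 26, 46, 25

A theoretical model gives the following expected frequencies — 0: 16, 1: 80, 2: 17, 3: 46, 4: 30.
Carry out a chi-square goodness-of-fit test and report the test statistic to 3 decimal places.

0: (18 − 16)²/16 = 4/16 = 0.2500
1: (74 − 80)²/80 = 36/80 = 0.4500
2: (26 − 17)²/17 = 81/17 = 4.7647
3: (46 − 46)²/46 = 0/46 = 0.0000
4: (25 − 30)²/30 = 25/30 = 0.8333
Sum = 6.298

6.298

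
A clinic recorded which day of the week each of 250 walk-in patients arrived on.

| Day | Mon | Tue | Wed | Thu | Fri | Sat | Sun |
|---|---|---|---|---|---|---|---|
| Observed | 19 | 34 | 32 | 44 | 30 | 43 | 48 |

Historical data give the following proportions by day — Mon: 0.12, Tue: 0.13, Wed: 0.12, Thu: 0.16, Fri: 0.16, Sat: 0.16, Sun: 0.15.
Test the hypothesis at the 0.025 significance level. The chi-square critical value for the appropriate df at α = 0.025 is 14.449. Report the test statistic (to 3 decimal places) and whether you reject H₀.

Expected counts E_i = n·p_i: 250×0.12 = 30, 250×0.13 = 32.5, 250×0.12 = 30, 250×0.16 = 40, 250×0.16 = 40, 250×0.16 = 40, 250×0.15 = 37.5.
χ² = (19−30)²/30 + (34−32.5)²/32.5 + (32−30)²/30 + (44−40)²/40 + (30−40)²/40 + (43−40)²/40 + (48−37.5)²/37.5
   = 4.0333 + 0.0692 + 0.1333 + 0.4000 + 2.5000 + 0.2250 + 2.9400
Sum = 10.301
df = 6. Since 10.301 < 14.449, we do not reject H₀.

10.301; do not reject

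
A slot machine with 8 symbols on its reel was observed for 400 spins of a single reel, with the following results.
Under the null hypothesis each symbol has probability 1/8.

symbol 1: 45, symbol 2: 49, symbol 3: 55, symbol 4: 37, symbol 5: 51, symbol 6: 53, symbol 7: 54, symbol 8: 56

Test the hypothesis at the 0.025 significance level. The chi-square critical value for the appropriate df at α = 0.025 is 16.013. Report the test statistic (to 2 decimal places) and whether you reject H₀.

Expected count for each of the 8 categories: 400/8 = 50.
symbol 1: (45 − 50)²/50 = 25/50 = 0.500
symbol 2: (49 − 50)²/50 = 1/50 = 0.020
symbol 3: (55 − 50)²/50 = 25/50 = 0.500
symbol 4: (37 − 50)²/50 = 169/50 = 3.380
symbol 5: (51 − 50)²/50 = 1/50 = 0.020
symbol 6: (53 − 50)²/50 = 9/50 = 0.180
symbol 7: (54 − 50)²/50 = 16/50 = 0.320
symbol 8: (56 − 50)²/50 = 36/50 = 0.720
Sum = 5.64
df = 7. Since 5.64 < 16.013, we do not reject H₀.

5.64; do not reject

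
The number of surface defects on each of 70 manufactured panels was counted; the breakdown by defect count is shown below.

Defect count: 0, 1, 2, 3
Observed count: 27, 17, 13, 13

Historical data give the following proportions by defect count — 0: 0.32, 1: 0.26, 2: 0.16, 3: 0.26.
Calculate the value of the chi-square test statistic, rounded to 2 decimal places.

2.80

Expected counts E_i = n·p_i: 70×0.32 = 22.4, 70×0.26 = 18.2, 70×0.16 = 11.2, 70×0.26 = 18.2.
cat         O        E   (O−E)²/E
0          27     22.4      0.945
1          17     18.2      0.079
2          13     11.2      0.289
3          13     18.2      1.486
Sum = 2.80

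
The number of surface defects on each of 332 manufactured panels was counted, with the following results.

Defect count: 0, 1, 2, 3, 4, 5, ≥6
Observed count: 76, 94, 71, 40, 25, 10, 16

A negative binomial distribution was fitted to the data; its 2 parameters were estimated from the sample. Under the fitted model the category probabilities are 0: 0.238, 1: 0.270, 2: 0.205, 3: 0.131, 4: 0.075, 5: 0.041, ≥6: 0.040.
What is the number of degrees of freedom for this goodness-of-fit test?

4

There are k = 7 categories and 2 parameters estimated from the data, so df = 7 − 1 − 2 = 4.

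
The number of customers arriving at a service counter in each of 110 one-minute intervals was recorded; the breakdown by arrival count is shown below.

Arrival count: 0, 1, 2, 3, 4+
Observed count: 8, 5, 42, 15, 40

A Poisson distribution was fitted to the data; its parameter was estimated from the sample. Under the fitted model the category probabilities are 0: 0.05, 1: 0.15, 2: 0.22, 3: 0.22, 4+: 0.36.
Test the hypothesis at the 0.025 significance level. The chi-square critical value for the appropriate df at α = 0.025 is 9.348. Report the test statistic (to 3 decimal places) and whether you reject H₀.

25.746; reject

Expected counts E_i = n·p_i: 110×0.05 = 5.5, 110×0.15 = 16.5, 110×0.22 = 24.2, 110×0.22 = 24.2, 110×0.36 = 39.6.
0: (8 − 5.5)²/5.5 = 6.25/5.5 = 1.1364
1: (5 − 16.5)²/16.5 = 132.25/16.5 = 8.0152
2: (42 − 24.2)²/24.2 = 316.84/24.2 = 13.0926
3: (15 − 24.2)²/24.2 = 84.64/24.2 = 3.4975
4+: (40 − 39.6)²/39.6 = 0.16/39.6 = 0.0040
Sum = 25.746
df = 3. Since 25.746 > 9.348, we reject H₀.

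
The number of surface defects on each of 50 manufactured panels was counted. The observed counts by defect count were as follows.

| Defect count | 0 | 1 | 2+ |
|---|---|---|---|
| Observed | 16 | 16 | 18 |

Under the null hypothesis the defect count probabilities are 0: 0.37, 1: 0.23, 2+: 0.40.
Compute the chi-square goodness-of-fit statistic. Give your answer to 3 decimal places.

Expected counts E_i = n·p_i: 50×0.37 = 18.5, 50×0.23 = 11.5, 50×0.40 = 20.
χ² = (16−18.5)²/18.5 + (16−11.5)²/11.5 + (18−20)²/20
   = 0.3378 + 1.7609 + 0.2000
Sum = 2.299

2.299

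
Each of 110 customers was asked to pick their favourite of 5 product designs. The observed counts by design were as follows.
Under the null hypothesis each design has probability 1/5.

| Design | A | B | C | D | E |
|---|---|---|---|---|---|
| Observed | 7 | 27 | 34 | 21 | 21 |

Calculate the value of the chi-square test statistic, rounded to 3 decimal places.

18.000

Expected count for each of the 5 categories: 110/5 = 22.
cat         O        E   (O−E)²/E
A           7       22    10.2273
B          27       22     1.1364
C          34       22     6.5455
D          21       22     0.0455
E          21       22     0.0455
Sum = 18.000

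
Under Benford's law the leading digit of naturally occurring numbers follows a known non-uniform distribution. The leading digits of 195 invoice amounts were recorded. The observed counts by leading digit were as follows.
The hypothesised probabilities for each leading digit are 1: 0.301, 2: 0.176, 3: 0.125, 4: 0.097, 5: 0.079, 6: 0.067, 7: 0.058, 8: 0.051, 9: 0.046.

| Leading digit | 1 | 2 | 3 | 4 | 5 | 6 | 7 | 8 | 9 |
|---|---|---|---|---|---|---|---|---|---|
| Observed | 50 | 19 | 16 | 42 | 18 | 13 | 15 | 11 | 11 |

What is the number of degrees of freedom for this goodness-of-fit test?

There are k = 9 categories and no parameters were estimated from the data, so df = 9 − 1 = 8.

8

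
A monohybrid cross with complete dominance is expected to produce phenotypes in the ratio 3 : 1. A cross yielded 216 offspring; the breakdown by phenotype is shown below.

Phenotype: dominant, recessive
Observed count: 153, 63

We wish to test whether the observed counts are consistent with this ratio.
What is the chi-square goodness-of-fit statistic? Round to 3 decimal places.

2.000

Ratio total = 4. Expected counts: 216×3/4 = 162, 216×1/4 = 54.
cat            O        E   (O−E)²/E
dominant     153      162     0.5000
recessive     63       54     1.5000
Sum = 2.000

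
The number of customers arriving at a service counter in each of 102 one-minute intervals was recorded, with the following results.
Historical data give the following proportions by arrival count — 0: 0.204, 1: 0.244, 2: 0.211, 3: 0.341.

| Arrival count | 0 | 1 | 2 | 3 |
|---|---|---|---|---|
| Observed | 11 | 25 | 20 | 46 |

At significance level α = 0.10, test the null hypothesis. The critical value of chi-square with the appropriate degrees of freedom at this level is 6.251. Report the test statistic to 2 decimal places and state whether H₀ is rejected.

Expected counts E_i = n·p_i: 102×0.204 = 20.808, 102×0.244 = 24.888, 102×0.211 = 21.522, 102×0.341 = 34.782.
0: (11 − 20.808)²/20.808 = 96.196864/20.808 = 4.623
1: (25 − 24.888)²/24.888 = 0.012544/24.888 = 0.001
2: (20 − 21.522)²/21.522 = 2.316484/21.522 = 0.108
3: (46 − 34.782)²/34.782 = 125.843524/34.782 = 3.618
Sum = 8.35
df = 3. Since 8.35 > 6.251, we reject H₀.

8.35; reject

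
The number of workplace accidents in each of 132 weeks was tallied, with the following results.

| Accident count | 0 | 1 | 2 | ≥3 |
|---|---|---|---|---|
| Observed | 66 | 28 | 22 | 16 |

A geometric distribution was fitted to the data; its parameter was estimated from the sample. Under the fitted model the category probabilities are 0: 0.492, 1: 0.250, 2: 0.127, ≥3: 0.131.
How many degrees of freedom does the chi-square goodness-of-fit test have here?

There are k = 4 categories and 1 parameter estimated from the data, so df = 4 − 1 − 1 = 2.

2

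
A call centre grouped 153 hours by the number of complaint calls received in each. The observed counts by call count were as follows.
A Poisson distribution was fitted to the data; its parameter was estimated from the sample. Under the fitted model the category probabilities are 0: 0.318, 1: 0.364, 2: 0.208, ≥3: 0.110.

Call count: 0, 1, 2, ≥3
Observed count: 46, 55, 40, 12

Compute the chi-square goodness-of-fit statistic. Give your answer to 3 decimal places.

3.640

Expected counts E_i = n·p_i: 153×0.318 = 48.654, 153×0.364 = 55.692, 153×0.208 = 31.824, 153×0.110 = 16.83.
χ² = (46−48.654)²/48.654 + (55−55.692)²/55.692 + (40−31.824)²/31.824 + (12−16.83)²/16.83
   = 0.1448 + 0.0086 + 2.1005 + 1.3861
Sum = 3.640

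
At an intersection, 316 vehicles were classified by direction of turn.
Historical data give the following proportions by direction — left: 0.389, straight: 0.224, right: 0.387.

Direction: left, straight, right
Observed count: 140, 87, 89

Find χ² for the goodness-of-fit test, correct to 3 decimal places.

Expected counts E_i = n·p_i: 316×0.389 = 122.924, 316×0.224 = 70.784, 316×0.387 = 122.292.
left: (140 − 122.924)²/122.924 = 291.589776/122.924 = 2.3721
straight: (87 − 70.784)²/70.784 = 262.958656/70.784 = 3.7149
right: (89 − 122.292)²/122.292 = 1108.357264/122.292 = 9.0632
Sum = 15.150

15.150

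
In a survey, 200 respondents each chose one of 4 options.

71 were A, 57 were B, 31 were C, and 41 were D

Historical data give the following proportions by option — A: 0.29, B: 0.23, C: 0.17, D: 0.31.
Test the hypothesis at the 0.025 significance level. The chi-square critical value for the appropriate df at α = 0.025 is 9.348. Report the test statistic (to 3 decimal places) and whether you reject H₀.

Expected counts E_i = n·p_i: 200×0.29 = 58, 200×0.23 = 46, 200×0.17 = 34, 200×0.31 = 62.
χ² = (71−58)²/58 + (57−46)²/46 + (31−34)²/34 + (41−62)²/62
   = 2.9138 + 2.6304 + 0.2647 + 7.1129
Sum = 12.922
df = 3. Since 12.922 > 9.348, we reject H₀.

12.922; reject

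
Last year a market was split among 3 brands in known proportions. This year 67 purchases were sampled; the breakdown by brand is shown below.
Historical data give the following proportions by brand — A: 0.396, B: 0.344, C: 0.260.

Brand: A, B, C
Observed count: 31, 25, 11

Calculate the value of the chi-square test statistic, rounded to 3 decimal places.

Expected counts E_i = n·p_i: 67×0.396 = 26.532, 67×0.344 = 23.048, 67×0.260 = 17.42.
cat         O        E   (O−E)²/E
A          31   26.532     0.7524
B          25   23.048     0.1653
C          11    17.42     2.3660
Sum = 3.284

3.284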